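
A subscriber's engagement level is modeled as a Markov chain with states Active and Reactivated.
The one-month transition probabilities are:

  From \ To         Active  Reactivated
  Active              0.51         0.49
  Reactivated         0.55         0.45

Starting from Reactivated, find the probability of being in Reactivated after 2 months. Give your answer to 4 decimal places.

0.4720

Sum over the intermediate state after 1 month:
P = P(Reactivated→Active)·P(Active→Reactivated) + P(Reactivated→Reactivated)·P(Reactivated→Reactivated)
  = 0.55×0.49 + 0.45×0.45
  = 0.2695 + 0.2025 = 0.4720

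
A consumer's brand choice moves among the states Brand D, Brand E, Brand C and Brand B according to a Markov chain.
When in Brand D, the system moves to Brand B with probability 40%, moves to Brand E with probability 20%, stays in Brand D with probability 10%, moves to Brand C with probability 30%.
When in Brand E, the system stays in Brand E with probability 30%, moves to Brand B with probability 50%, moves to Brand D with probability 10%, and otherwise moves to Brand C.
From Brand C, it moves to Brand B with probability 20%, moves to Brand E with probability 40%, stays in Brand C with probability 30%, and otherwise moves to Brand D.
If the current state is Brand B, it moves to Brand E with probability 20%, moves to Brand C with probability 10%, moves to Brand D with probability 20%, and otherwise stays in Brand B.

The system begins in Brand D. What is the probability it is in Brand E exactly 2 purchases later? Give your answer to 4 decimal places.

Propagate the distribution vector 2 purchases from Brand D.
After 0 purchases: (1.0000, 0.0000, 0.0000, 0.0000)
After 1 purchase: (0.1000, 0.2000, 0.3000, 0.4000)
After 2 purchases: (0.1400, 0.2800, 0.1800, 0.4000)
P(in Brand E after 2 purchases) = 0.2800

0.2800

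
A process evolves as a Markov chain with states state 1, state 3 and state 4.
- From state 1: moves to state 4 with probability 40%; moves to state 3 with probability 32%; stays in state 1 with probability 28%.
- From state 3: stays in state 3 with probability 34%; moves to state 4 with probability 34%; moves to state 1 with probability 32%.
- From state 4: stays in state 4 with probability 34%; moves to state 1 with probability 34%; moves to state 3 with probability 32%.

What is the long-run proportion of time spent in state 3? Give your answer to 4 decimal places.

Let the stationary distribution be π with π = πP and π_1 + π_2 + π_3 = 1.
π_1 = 0.28·π_1 + 0.32·π_2 + 0.34·π_3
π_2 = 0.32·π_1 + 0.34·π_2 + 0.32·π_3
Solving with the normalization constraint gives π = (0.3146, 0.3265, 0.3589).
So the stationary probability of state 3 is 0.3265.

0.3265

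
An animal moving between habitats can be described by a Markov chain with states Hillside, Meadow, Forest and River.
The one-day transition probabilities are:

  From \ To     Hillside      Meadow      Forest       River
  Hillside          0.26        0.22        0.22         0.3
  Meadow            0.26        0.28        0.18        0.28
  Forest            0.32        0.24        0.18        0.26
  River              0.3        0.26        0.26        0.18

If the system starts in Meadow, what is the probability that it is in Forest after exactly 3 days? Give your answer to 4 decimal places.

0.2116

Propagate the distribution vector 3 days from Meadow.
After 0 days: (0.0000, 1.0000, 0.0000, 0.0000)
After 1 day: (0.2600, 0.2800, 0.1800, 0.2800)
After 2 days: (0.2820, 0.2516, 0.2128, 0.2536)
After 3 days: (0.2829, 0.2495, 0.2116, 0.2560)
P(in Forest after 3 days) = 0.2116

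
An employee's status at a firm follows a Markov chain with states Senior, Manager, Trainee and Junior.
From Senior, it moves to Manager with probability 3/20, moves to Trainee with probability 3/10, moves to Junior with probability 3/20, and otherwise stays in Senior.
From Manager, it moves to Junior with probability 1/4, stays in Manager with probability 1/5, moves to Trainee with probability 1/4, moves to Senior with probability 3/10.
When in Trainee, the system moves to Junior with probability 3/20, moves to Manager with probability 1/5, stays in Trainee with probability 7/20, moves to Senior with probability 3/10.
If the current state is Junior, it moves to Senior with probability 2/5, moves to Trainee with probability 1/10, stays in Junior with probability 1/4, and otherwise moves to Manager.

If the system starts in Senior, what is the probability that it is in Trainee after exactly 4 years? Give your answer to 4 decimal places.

Propagate the distribution vector 4 years from Senior.
After 0 years: (1.0000, 0.0000, 0.0000, 0.0000)
After 1 year: (0.4000, 0.1500, 0.3000, 0.1500)
After 2 years: (0.3550, 0.1875, 0.2775, 0.1800)
After 3 years: (0.3535, 0.1913, 0.2685, 0.1868)
After 4 years: (0.3540, 0.1917, 0.2665, 0.1878)
P(in Trainee after 4 years) = 0.2665

0.2665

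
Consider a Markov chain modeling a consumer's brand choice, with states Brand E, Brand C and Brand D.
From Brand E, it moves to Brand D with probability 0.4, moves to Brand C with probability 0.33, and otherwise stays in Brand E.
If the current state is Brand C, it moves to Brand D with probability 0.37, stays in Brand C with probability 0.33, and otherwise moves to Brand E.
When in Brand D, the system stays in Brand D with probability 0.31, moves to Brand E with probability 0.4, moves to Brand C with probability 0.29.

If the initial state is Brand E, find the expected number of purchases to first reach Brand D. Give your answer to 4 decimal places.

2.5634

Let t(s) be the expected number of purchases to first reach Brand D from state s, with t(Brand D) = 0. Conditioning on the first purchase:
t(Brand E) = 1 + 0.27·t(Brand E) + 0.33·t(Brand C)
t(Brand C) = 1 + 0.3·t(Brand E) + 0.33·t(Brand C)
Solving: t(Brand E) = 2.5634, t(Brand C) = 2.6403.
Expected purchases from Brand E to Brand D: 2.5634.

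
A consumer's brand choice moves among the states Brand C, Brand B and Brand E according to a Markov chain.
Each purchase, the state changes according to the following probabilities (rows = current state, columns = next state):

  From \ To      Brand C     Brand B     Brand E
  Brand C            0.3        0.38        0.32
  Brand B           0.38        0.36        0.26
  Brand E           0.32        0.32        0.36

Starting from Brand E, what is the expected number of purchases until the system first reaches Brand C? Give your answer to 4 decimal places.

2.9412

Let t(s) be the expected number of purchases to first reach Brand C from state s, with t(Brand C) = 0. Conditioning on the first purchase:
t(Brand B) = 1 + 0.36·t(Brand B) + 0.26·t(Brand E)
t(Brand E) = 1 + 0.32·t(Brand B) + 0.36·t(Brand E)
Solving: t(Brand B) = 2.7574, t(Brand E) = 2.9412.
Expected purchases from Brand E to Brand C: 2.9412.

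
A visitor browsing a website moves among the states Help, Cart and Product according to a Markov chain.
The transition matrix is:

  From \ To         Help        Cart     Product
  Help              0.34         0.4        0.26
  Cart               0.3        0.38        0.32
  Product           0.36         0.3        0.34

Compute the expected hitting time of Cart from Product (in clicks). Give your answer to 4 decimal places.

Let t(s) be the expected number of clicks to first reach Cart from state s, with t(Cart) = 0. Conditioning on the first click:
t(Help) = 1 + 0.34·t(Help) + 0.26·t(Product)
t(Product) = 1 + 0.36·t(Help) + 0.34·t(Product)
Solving: t(Help) = 2.6901, t(Product) = 2.9825.
Expected clicks from Product to Cart: 2.9825.

2.9825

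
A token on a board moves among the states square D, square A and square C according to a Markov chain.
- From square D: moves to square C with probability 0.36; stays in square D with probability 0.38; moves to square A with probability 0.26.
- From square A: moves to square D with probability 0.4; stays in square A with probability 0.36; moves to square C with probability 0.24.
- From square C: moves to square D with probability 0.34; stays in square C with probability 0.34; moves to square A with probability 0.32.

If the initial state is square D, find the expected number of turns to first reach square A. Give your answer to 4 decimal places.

Let t(s) be the expected number of turns to first reach square A from state s, with t(square A) = 0. Conditioning on the first turn:
t(square D) = 1 + 0.38·t(square D) + 0.36·t(square C)
t(square C) = 1 + 0.34·t(square D) + 0.34·t(square C)
Solving: t(square D) = 3.5565, t(square C) = 3.3473.
Expected turns from square D to square A: 3.5565.

3.5565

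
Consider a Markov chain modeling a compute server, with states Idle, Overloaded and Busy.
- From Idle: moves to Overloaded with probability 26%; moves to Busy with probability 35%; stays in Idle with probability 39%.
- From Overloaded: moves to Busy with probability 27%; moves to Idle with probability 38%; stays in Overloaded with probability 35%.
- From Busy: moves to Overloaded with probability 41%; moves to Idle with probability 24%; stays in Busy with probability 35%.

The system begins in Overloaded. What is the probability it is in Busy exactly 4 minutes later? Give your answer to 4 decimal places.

Propagate the distribution vector 4 minutes from Overloaded.
After 0 minutes: (0.0000, 1.0000, 0.0000)
After 1 minute: (0.3800, 0.3500, 0.2700)
After 2 minutes: (0.3460, 0.3320, 0.3220)
After 3 minutes: (0.3384, 0.3382, 0.3234)
After 4 minutes: (0.3381, 0.3390, 0.3229)
P(in Busy after 4 minutes) = 0.3229

0.3229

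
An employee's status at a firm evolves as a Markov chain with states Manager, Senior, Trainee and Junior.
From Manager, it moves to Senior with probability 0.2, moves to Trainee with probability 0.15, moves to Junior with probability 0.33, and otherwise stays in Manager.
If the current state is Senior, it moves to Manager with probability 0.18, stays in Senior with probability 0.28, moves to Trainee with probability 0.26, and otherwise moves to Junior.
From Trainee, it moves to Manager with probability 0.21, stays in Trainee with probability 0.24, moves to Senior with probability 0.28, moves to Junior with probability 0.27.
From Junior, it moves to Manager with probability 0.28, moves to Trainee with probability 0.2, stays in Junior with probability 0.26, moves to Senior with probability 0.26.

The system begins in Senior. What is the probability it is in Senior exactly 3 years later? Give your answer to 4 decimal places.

0.2551

Propagate the distribution vector 3 years from Senior.
After 0 years: (0.0000, 1.0000, 0.0000, 0.0000)
After 1 year: (0.1800, 0.2800, 0.2600, 0.2800)
After 2 years: (0.2410, 0.2600, 0.2182, 0.2808)
After 3 years: (0.2484, 0.2551, 0.2123, 0.2843)
P(in Senior after 3 years) = 0.2551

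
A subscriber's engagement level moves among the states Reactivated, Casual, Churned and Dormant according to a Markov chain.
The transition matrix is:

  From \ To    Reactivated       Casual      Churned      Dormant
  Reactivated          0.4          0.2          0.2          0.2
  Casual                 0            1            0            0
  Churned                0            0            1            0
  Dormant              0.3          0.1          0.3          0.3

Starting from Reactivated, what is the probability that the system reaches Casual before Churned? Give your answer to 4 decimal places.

Let h(s) be the probability of absorption at Casual starting from transient state s. Then h(Casual) = 1 and h(Churned) = 0. By first-step analysis:
h(Reactivated) = 0.4·h(Reactivated) + 0.2·1 + 0.2·0 + 0.2·h(Dormant)
h(Dormant) = 0.3·h(Reactivated) + 0.1·1 + 0.3·0 + 0.3·h(Dormant)
Solving: h(Reactivated) = 0.4444, h(Dormant) = 0.3333.
Starting from Reactivated, the probability is 0.4444.

0.4444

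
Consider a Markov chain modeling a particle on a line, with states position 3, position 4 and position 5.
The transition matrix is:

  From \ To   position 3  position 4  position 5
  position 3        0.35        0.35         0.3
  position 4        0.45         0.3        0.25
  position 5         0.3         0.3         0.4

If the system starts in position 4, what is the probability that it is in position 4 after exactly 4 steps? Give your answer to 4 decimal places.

Propagate the distribution vector 4 steps from position 4.
After 0 steps: (0.0000, 1.0000, 0.0000)
After 1 step: (0.4500, 0.3000, 0.2500)
After 2 steps: (0.3675, 0.3225, 0.3100)
After 3 steps: (0.3668, 0.3184, 0.3149)
After 4 steps: (0.3661, 0.3183, 0.3156)
P(in position 4 after 4 steps) = 0.3183

0.3183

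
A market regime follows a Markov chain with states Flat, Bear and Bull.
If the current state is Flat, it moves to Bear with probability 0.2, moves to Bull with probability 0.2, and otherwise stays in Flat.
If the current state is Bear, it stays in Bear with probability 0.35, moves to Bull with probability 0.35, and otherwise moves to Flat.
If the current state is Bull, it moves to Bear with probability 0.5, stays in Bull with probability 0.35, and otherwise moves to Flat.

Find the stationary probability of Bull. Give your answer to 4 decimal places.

Let the stationary distribution be π with π = πP and π_1 + π_2 + π_3 = 1.
π_1 = 0.6·π_1 + 0.3·π_2 + 0.15·π_3
π_2 = 0.2·π_1 + 0.35·π_2 + 0.5·π_3
Solving with the normalization constraint gives π = (0.3653, 0.3395, 0.2952).
So the stationary probability of Bull is 0.2952.

0.2952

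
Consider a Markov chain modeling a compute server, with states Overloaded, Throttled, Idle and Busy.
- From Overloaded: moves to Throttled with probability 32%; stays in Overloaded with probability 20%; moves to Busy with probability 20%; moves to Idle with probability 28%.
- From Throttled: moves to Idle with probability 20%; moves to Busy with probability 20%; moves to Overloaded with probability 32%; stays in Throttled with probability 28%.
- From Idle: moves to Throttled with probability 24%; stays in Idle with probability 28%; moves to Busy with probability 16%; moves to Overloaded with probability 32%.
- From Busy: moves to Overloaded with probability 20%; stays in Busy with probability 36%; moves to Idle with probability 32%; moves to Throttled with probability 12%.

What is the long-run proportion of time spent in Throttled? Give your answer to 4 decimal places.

0.2436

Let the stationary distribution be π with π = πP and π_1 + π_2 + π_3 + π_4 = 1.
π_1 = 0.2·π_1 + 0.32·π_2 + 0.32·π_3 + 0.2·π_4
π_2 = 0.32·π_1 + 0.28·π_2 + 0.24·π_3 + 0.12·π_4
π_3 = 0.28·π_1 + 0.2·π_2 + 0.28·π_3 + 0.32·π_4
Solving with the normalization constraint gives π = (0.2616, 0.2436, 0.2695, 0.2253).
So the stationary probability of Throttled is 0.2436.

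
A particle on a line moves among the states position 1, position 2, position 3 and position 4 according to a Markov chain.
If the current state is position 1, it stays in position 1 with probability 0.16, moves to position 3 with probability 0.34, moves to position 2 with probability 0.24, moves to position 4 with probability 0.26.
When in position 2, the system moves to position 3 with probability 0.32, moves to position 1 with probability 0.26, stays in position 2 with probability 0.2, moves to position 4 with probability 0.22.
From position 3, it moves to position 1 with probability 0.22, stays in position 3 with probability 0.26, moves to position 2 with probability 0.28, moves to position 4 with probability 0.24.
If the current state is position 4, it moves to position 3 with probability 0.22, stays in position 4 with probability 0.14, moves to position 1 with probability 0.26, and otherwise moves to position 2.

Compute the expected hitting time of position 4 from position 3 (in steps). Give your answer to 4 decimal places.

Let t(s) be the expected number of steps to first reach position 4 from state s, with t(position 4) = 0. Conditioning on the first step:
t(position 1) = 1 + 0.16·t(position 1) + 0.24·t(position 2) + 0.34·t(position 3)
t(position 2) = 1 + 0.26·t(position 1) + 0.2·t(position 2) + 0.32·t(position 3)
t(position 3) = 1 + 0.22·t(position 1) + 0.28·t(position 2) + 0.26·t(position 3)
Solving: t(position 1) = 4.0969, t(position 2) = 4.2529, t(position 3) = 4.1786.
Expected steps from position 3 to position 4: 4.1786.

4.1786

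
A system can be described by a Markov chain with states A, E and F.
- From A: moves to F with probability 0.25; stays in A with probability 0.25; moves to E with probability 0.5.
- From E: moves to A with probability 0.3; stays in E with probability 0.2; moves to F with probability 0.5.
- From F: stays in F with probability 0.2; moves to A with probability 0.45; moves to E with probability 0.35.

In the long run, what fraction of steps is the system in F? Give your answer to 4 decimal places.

Let the stationary distribution be π with π = πP and π_1 + π_2 + π_3 = 1.
π_1 = 0.25·π_1 + 0.3·π_2 + 0.45·π_3
π_2 = 0.5·π_1 + 0.2·π_2 + 0.35·π_3
Solving with the normalization constraint gives π = (0.3316, 0.3476, 0.3209).
So the stationary probability of F is 0.3209.

0.3209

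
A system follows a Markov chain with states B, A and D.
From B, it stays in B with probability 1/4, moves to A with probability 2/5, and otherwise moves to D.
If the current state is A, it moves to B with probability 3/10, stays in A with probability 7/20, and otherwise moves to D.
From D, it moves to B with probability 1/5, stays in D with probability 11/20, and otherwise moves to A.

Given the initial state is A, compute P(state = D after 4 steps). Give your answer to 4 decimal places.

Propagate the distribution vector 4 steps from A.
After 0 steps: (0.0000, 1.0000, 0.0000)
After 1 step: (0.3000, 0.3500, 0.3500)
After 2 steps: (0.2500, 0.3300, 0.4200)
After 3 steps: (0.2455, 0.3205, 0.4340)
After 4 steps: (0.2443, 0.3189, 0.4368)
P(in D after 4 steps) = 0.4368

0.4368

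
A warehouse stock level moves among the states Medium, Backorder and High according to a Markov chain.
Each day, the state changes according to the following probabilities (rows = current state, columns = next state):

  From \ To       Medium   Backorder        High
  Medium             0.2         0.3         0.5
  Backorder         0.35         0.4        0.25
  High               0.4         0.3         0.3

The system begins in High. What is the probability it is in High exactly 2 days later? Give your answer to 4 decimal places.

Sum over the intermediate state after 1 day:
P = P(High→Medium)·P(Medium→High) + P(High→Backorder)·P(Backorder→High) + P(High→High)·P(High→High)
  = 0.4×0.5 + 0.3×0.25 + 0.3×0.3
  = 0.2000 + 0.0750 + 0.0900 = 0.3650

0.3650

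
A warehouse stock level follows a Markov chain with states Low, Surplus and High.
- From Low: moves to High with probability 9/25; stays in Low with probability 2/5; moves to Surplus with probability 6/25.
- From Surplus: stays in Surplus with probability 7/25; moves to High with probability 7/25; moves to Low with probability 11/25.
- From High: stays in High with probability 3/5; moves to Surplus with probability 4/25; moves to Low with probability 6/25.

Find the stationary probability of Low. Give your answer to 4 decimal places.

0.3363

Let the stationary distribution be π with π = πP and π_1 + π_2 + π_3 = 1.
π_1 = 0.4·π_1 + 0.44·π_2 + 0.24·π_3
π_2 = 0.24·π_1 + 0.28·π_2 + 0.16·π_3
Solving with the normalization constraint gives π = (0.3363, 0.2124, 0.4513).
So the stationary probability of Low is 0.3363.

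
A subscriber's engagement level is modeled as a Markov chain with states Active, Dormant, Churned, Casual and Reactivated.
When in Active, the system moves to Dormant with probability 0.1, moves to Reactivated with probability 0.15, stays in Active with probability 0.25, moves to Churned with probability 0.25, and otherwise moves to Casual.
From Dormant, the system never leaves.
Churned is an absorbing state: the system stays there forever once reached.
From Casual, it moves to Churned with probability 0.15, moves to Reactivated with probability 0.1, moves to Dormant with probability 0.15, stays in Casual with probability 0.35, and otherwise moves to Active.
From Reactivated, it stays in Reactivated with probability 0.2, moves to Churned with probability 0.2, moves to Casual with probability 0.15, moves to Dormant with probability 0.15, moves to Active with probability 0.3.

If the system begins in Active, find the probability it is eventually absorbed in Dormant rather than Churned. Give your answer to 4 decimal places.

0.3570

Let h(s) be the probability of absorption at Dormant starting from transient state s. Then h(Dormant) = 1 and h(Churned) = 0. By first-step analysis:
h(Active) = 0.25·h(Active) + 0.1·1 + 0.25·0 + 0.25·h(Casual) + 0.15·h(Reactivated)
h(Casual) = 0.25·h(Active) + 0.15·1 + 0.15·0 + 0.35·h(Casual) + 0.1·h(Reactivated)
h(Reactivated) = 0.3·h(Active) + 0.15·1 + 0.2·0 + 0.15·h(Casual) + 0.2·h(Reactivated)
Solving: h(Active) = 0.3570, h(Casual) = 0.4299, h(Reactivated) = 0.4020.
Starting from Active, the probability is 0.3570.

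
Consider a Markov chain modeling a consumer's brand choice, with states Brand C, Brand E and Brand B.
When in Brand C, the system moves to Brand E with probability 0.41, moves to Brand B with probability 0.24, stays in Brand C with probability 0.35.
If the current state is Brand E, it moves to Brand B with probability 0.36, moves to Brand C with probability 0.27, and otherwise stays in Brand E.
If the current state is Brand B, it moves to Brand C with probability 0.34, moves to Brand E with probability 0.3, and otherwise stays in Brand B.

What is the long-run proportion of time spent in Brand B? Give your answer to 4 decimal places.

Let the stationary distribution be π with π = πP and π_1 + π_2 + π_3 = 1.
π_1 = 0.35·π_1 + 0.27·π_2 + 0.34·π_3
π_2 = 0.41·π_1 + 0.37·π_2 + 0.3·π_3
Solving with the normalization constraint gives π = (0.3180, 0.3602, 0.3218).
So the stationary probability of Brand B is 0.3218.

0.3218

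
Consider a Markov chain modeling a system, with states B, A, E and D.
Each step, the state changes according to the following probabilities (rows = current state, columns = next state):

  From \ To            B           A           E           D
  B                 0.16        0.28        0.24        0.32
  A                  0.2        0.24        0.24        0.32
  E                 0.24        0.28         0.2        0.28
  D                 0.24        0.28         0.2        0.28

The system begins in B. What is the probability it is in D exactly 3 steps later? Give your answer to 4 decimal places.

0.2994

Propagate the distribution vector 3 steps from B.
After 0 steps: (1.0000, 0.0000, 0.0000, 0.0000)
After 1 step: (0.1600, 0.2800, 0.2400, 0.3200)
After 2 steps: (0.2160, 0.2688, 0.2176, 0.2976)
After 3 steps: (0.2120, 0.2692, 0.2194, 0.2994)
P(in D after 3 steps) = 0.2994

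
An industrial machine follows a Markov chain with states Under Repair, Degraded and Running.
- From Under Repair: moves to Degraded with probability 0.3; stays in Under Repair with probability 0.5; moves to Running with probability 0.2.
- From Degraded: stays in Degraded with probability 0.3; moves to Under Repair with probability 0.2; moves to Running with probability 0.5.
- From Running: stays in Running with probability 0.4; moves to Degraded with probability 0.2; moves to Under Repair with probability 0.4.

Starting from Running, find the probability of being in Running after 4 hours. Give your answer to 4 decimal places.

0.3490

Propagate the distribution vector 4 hours from Running.
After 0 hours: (0.0000, 0.0000, 1.0000)
After 1 hour: (0.4000, 0.2000, 0.4000)
After 2 hours: (0.4000, 0.2600, 0.3400)
After 3 hours: (0.3880, 0.2660, 0.3460)
After 4 hours: (0.3856, 0.2654, 0.3490)
P(in Running after 4 hours) = 0.3490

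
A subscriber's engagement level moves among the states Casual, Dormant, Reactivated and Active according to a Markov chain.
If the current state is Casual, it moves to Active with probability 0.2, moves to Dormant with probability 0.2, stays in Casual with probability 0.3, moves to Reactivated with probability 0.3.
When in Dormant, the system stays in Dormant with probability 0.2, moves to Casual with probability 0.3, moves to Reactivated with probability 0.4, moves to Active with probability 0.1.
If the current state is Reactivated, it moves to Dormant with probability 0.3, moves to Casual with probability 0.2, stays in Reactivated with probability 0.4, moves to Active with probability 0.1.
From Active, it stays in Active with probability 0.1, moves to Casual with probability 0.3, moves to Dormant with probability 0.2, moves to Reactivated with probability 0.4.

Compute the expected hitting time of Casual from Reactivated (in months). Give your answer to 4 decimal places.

Let t(s) be the expected number of months to first reach Casual from state s, with t(Casual) = 0. Conditioning on the first month:
t(Dormant) = 1 + 0.2·t(Dormant) + 0.4·t(Reactivated) + 0.1·t(Active)
t(Reactivated) = 1 + 0.3·t(Dormant) + 0.4·t(Reactivated) + 0.1·t(Active)
t(Active) = 1 + 0.2·t(Dormant) + 0.4·t(Reactivated) + 0.1·t(Active)
Solving: t(Dormant) = 3.8462, t(Reactivated) = 4.2308, t(Active) = 3.8462.
Expected months from Reactivated to Casual: 4.2308.

4.2308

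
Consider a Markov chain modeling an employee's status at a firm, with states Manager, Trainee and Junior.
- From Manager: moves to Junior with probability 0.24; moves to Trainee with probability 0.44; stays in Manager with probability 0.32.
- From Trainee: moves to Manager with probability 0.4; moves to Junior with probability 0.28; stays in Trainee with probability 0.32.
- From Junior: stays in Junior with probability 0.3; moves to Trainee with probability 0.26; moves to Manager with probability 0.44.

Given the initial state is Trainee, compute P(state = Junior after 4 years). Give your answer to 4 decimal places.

0.2702

Propagate the distribution vector 4 years from Trainee.
After 0 years: (0.0000, 1.0000, 0.0000)
After 1 year: (0.4000, 0.3200, 0.2800)
After 2 years: (0.3792, 0.3512, 0.2696)
After 3 years: (0.3804, 0.3493, 0.2702)
After 4 years: (0.3804, 0.3494, 0.2702)
P(in Junior after 4 years) = 0.2702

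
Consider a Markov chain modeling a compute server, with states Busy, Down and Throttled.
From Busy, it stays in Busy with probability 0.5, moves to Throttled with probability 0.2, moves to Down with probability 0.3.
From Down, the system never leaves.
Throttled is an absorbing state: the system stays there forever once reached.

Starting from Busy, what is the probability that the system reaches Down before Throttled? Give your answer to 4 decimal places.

0.6000

Let h(s) be the probability of absorption at Down starting from transient state s. Then h(Down) = 1 and h(Throttled) = 0. By first-step analysis:
h(Busy) = 0.5·h(Busy) + 0.3·1 + 0.2·0
Solving: h(Busy) = 0.6000.
Starting from Busy, the probability is 0.6000.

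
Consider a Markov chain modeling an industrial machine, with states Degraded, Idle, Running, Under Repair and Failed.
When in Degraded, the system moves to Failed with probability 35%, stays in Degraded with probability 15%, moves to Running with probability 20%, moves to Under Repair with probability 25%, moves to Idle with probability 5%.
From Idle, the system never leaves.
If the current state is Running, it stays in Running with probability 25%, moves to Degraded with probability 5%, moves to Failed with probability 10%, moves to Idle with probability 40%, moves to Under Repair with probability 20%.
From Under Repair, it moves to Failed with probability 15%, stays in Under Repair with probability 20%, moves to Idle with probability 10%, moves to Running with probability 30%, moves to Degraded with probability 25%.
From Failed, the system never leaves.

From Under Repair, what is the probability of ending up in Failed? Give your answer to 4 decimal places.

0.5008

Let h(s) be the probability of absorption at Failed starting from transient state s. Then h(Failed) = 1 and h(Idle) = 0. By first-step analysis:
h(Degraded) = 0.15·h(Degraded) + 0.05·0 + 0.2·h(Running) + 0.25·h(Under Repair) + 0.35·1
h(Running) = 0.05·h(Degraded) + 0.4·0 + 0.25·h(Running) + 0.2·h(Under Repair) + 0.1·1
h(Under Repair) = 0.25·h(Degraded) + 0.1·0 + 0.3·h(Running) + 0.2·h(Under Repair) + 0.15·1
Solving: h(Degraded) = 0.6318, h(Running) = 0.3090, h(Under Repair) = 0.5008.
Starting from Under Repair, the probability is 0.5008.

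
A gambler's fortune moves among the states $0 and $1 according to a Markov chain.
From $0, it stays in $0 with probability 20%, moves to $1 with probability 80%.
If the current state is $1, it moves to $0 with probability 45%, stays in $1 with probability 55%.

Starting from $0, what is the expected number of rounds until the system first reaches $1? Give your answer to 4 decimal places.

Let t(s) be the expected number of rounds to first reach $1 from state s, with t($1) = 0. Conditioning on the first round:
t($0) = 1 + 0.2·t($0)
Solving: t($0) = 1.2500.
Expected rounds from $0 to $1: 1.2500.

1.2500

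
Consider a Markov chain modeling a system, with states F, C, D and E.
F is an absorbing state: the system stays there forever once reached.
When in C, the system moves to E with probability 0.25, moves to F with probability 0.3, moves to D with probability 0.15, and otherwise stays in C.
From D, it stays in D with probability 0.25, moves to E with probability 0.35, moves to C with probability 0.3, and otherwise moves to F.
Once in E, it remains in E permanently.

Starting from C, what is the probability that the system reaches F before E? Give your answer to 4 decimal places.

Let h(s) be the probability of absorption at F starting from transient state s. Then h(F) = 1 and h(E) = 0. By first-step analysis:
h(C) = 0.3·1 + 0.3·h(C) + 0.15·h(D) + 0.25·0
h(D) = 0.1·1 + 0.3·h(C) + 0.25·h(D) + 0.35·0
Solving: h(C) = 0.5000, h(D) = 0.3333.
Starting from C, the probability is 0.5000.

0.5000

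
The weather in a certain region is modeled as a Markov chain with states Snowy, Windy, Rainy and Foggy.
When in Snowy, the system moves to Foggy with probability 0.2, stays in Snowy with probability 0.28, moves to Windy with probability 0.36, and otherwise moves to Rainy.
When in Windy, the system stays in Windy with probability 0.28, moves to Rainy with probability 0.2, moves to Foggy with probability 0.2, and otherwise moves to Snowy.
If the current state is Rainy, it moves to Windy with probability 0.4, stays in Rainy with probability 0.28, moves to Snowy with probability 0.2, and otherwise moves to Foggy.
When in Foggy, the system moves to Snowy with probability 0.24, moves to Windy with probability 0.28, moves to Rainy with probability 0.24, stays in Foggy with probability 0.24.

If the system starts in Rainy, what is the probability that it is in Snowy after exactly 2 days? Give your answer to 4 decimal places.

Propagate the distribution vector 2 days from Rainy.
After 0 days: (0.0000, 0.0000, 1.0000, 0.0000)
After 1 day: (0.2000, 0.4000, 0.2800, 0.1200)
After 2 days: (0.2688, 0.3296, 0.2192, 0.1824)
P(in Snowy after 2 days) = 0.2688

0.2688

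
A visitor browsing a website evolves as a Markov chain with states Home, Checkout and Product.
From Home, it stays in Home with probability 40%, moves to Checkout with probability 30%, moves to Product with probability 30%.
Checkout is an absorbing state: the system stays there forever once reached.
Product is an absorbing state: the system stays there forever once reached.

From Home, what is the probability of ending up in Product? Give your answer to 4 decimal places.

0.5000

Let h(s) be the probability of absorption at Product starting from transient state s. Then h(Product) = 1 and h(Checkout) = 0. By first-step analysis:
h(Home) = 0.4·h(Home) + 0.3·0 + 0.3·1
Solving: h(Home) = 0.5000.
Starting from Home, the probability is 0.5000.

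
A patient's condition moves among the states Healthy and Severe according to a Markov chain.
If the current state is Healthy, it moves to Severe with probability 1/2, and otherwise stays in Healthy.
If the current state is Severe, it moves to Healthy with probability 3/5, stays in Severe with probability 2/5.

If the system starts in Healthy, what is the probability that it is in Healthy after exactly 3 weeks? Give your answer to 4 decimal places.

0.5450

Propagate the distribution vector 3 weeks from Healthy.
After 0 weeks: (1.0000, 0.0000)
After 1 week: (0.5000, 0.5000)
After 2 weeks: (0.5500, 0.4500)
After 3 weeks: (0.5450, 0.4550)
P(in Healthy after 3 weeks) = 0.5450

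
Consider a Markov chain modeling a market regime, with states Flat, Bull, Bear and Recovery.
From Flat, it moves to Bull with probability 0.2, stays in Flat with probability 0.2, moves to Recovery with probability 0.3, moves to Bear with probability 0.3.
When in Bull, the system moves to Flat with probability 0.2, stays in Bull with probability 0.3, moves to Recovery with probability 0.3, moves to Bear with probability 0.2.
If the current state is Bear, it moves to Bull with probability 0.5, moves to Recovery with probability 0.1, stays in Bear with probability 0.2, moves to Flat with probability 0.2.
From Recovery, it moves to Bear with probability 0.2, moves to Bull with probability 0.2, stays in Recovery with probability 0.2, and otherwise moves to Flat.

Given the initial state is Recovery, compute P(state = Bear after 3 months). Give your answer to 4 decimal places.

Propagate the distribution vector 3 months from Recovery.
After 0 months: (0.0000, 0.0000, 0.0000, 1.0000)
After 1 month: (0.4000, 0.2000, 0.2000, 0.2000)
After 2 months: (0.2400, 0.2800, 0.2400, 0.2400)
After 3 months: (0.2480, 0.3000, 0.2240, 0.2280)
P(in Bear after 3 months) = 0.2240

0.2240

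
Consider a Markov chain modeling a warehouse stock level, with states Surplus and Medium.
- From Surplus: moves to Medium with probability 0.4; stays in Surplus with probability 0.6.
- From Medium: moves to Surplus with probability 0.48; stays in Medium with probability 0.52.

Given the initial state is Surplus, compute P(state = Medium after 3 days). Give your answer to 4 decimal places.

Propagate the distribution vector 3 days from Surplus.
After 0 days: (1.0000, 0.0000)
After 1 day: (0.6000, 0.4000)
After 2 days: (0.5520, 0.4480)
After 3 days: (0.5462, 0.4538)
P(in Medium after 3 days) = 0.4538

0.4538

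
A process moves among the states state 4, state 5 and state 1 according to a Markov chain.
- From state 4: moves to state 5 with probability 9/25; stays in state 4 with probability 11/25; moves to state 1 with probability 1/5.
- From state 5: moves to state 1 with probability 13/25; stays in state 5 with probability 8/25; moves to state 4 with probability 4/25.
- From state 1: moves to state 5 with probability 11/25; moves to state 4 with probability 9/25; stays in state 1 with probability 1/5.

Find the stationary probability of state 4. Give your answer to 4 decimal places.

Let the stationary distribution be π with π = πP and π_1 + π_2 + π_3 = 1.
π_1 = 0.44·π_1 + 0.16·π_2 + 0.36·π_3
π_2 = 0.36·π_1 + 0.32·π_2 + 0.44·π_3
Solving with the normalization constraint gives π = (0.3107, 0.3707, 0.3186).
So the stationary probability of state 4 is 0.3107.

0.3107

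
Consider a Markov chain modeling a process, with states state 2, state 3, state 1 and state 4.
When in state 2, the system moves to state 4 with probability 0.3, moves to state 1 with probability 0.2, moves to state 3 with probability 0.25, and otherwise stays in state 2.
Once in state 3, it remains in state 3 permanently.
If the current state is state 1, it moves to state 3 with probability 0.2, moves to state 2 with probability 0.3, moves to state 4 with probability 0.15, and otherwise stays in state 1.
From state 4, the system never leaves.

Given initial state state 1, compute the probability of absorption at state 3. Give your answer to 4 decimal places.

0.5263

Let h(s) be the probability of absorption at state 3 starting from transient state s. Then h(state 3) = 1 and h(state 4) = 0. By first-step analysis:
h(state 2) = 0.25·h(state 2) + 0.25·1 + 0.2·h(state 1) + 0.3·0
h(state 1) = 0.3·h(state 2) + 0.2·1 + 0.35·h(state 1) + 0.15·0
Solving: h(state 2) = 0.4737, h(state 1) = 0.5263.
Starting from state 1, the probability is 0.5263.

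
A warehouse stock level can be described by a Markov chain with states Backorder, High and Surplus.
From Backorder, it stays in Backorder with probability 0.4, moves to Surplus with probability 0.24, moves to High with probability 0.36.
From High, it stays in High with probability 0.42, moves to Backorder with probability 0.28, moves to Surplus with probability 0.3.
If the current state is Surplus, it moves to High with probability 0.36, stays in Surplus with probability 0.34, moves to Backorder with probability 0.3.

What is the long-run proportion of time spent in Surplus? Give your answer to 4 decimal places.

0.2922

Let the stationary distribution be π with π = πP and π_1 + π_2 + π_3 = 1.
π_1 = 0.4·π_1 + 0.28·π_2 + 0.3·π_3
π_2 = 0.36·π_1 + 0.42·π_2 + 0.36·π_3
Solving with the normalization constraint gives π = (0.3248, 0.3830, 0.2922).
So the stationary probability of Surplus is 0.2922.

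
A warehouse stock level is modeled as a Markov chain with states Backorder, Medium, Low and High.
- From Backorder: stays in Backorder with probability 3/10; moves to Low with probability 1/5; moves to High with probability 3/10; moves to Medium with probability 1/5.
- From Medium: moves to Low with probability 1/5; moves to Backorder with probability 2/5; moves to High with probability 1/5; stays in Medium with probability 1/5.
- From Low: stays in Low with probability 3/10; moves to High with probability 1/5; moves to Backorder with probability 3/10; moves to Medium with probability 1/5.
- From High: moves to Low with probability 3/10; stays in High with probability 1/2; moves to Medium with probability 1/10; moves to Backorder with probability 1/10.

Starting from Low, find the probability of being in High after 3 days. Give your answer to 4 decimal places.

0.3150

Propagate the distribution vector 3 days from Low.
After 0 days: (0.0000, 0.0000, 1.0000, 0.0000)
After 1 day: (0.3000, 0.2000, 0.3000, 0.2000)
After 2 days: (0.2800, 0.1800, 0.2500, 0.2900)
After 3 days: (0.2600, 0.1710, 0.2540, 0.3150)
P(in High after 3 days) = 0.3150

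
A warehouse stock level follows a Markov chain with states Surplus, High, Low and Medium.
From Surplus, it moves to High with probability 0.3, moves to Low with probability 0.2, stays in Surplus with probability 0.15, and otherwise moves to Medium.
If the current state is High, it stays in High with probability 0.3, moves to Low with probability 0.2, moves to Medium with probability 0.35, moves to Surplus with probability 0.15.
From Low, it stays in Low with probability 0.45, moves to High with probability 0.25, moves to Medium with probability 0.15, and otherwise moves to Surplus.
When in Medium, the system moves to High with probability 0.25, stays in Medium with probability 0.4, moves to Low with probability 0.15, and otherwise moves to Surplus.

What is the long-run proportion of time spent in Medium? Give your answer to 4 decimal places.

0.3167

Let the stationary distribution be π with π = πP and π_1 + π_2 + π_3 + π_4 = 1.
π_1 = 0.15·π_1 + 0.15·π_2 + 0.15·π_3 + 0.2·π_4
π_2 = 0.3·π_1 + 0.3·π_2 + 0.25·π_3 + 0.25·π_4
π_3 = 0.2·π_1 + 0.2·π_2 + 0.45·π_3 + 0.15·π_4
Solving with the normalization constraint gives π = (0.1658, 0.2719, 0.2456, 0.3167).
So the stationary probability of Medium is 0.3167.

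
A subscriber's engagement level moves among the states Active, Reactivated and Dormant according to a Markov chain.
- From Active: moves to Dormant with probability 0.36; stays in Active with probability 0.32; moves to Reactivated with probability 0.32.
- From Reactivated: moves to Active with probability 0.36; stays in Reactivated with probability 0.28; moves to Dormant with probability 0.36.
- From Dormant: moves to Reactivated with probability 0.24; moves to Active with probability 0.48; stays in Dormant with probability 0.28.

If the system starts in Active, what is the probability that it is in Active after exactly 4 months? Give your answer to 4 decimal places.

0.3847

Propagate the distribution vector 4 months from Active.
After 0 months: (1.0000, 0.0000, 0.0000)
After 1 month: (0.3200, 0.3200, 0.3600)
After 2 months: (0.3904, 0.2784, 0.3312)
After 3 months: (0.3841, 0.2824, 0.3335)
After 4 months: (0.3847, 0.2820, 0.3333)
P(in Active after 4 months) = 0.3847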